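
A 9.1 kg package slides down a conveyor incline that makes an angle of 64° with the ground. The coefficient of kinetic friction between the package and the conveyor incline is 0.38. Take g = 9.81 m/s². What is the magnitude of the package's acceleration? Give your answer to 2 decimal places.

Resolving the weight along the incline: the component pulling the package down the slope is mg sin 64° = 9.1 × 9.81 × 0.8988 = 80.237 N, and the normal force is N = mg cos 64° = 9.1 × 9.81 × 0.4384 = 39.136 N.
Kinetic friction acts up the slope with magnitude f = μN = 0.38 × 39.136 = 14.872 N.
Net force along the incline is 80.237 − 14.872 = 65.365 N, so a = 65.365 / 9.1 = 7.1830 m/s².

7.18 m/s²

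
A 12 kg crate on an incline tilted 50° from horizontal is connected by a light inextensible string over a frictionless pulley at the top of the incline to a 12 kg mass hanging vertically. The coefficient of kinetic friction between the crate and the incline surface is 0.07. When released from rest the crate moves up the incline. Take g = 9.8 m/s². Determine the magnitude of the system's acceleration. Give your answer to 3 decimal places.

0.926 m/s²

For the crate on the incline: the weight component along the slope is m₁g sin 50° = 12 × 9.8 × 0.7660 = 90.082 N and the normal force is N = m₁g cos 50° = 75.592 N.
Kinetic friction opposes the crate's motion up the incline: f = μN = 0.07 × 75.592 = 5.291 N acting down the slope.
Newton's second law for the crate (up-slope positive): T − 90.082 − 5.291 = 12 a. For the hanging mass (downward positive): 12 × 9.8 − T = 12 a.
Adding the two equations eliminates T: 22.227 = 24 a, so a = 0.9261 m/s².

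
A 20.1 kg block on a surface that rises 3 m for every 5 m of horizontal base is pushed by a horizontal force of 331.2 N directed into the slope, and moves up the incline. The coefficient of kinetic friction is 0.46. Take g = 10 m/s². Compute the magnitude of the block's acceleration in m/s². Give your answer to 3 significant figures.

The horizontal push has components F cos 30.96° = 331.2 × 0.8575 = 284.004 N up the incline and F sin 30.96° = 331.2 × 0.5145 = 170.402 N pressing into the surface.
The normal force is therefore N = mg cos 30.96° + F sin 30.96° = 172.358 + 170.402 = 342.760 N, and kinetic friction down the slope is μN = 0.46 × 342.760 = 157.670 N.
Along the incline: F cos 30.96° − mg sin 30.96° − μN = ma, so 284.004 − 103.414 − 157.670 = 20.1 a, giving a = 1.1403 m/s².

1.14 m/s²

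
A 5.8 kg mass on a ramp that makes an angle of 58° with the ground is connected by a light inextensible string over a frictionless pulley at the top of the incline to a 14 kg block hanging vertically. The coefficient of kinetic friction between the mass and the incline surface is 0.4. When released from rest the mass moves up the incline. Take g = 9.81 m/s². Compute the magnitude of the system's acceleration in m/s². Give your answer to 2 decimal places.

For the mass on the incline: the weight component along the slope is m₁g sin 58° = 5.8 × 9.81 × 0.8480 = 48.250 N and the normal force is N = m₁g cos 58° = 30.151 N.
Kinetic friction opposes the mass's motion up the incline: f = μN = 0.4 × 30.151 = 12.060 N acting down the slope.
Newton's second law for the mass (up-slope positive): T − 48.250 − 12.060 = 5.8 a. For the hanging block (downward positive): 14 × 9.81 − T = 14 a.
Adding the two equations eliminates T: 77.030 = 19.8 a, so a = 3.8904 m/s².

3.89 m/s²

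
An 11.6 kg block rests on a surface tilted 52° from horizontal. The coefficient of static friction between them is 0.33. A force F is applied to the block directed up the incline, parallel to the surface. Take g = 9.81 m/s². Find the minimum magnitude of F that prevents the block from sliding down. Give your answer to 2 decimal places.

The normal force is N = mg cos 52° = 70.060 N. With F at its minimum the block is on the verge of sliding down, so static friction is at its maximum μ_s N = 0.33 × 70.060 = 23.120 N and acts up the slope.
Equilibrium along the incline: F + μ_s N = mg sin 52°, so F = 89.672 − 23.120 = 66.552 N.

66.55 N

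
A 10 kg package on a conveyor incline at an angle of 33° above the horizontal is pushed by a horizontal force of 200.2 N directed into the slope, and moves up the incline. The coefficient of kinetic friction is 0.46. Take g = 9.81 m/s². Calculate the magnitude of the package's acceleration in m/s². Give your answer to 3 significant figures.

2.65 m/s²

The horizontal push has components F cos 33° = 200.2 × 0.8387 = 167.908 N up the incline and F sin 33° = 200.2 × 0.5446 = 109.029 N pressing into the surface.
The normal force is therefore N = mg cos 33° + F sin 33° = 82.276 + 109.029 = 191.305 N, and kinetic friction down the slope is μN = 0.46 × 191.305 = 88.000 N.
Along the incline: F cos 33° − mg sin 33° − μN = ma, so 167.908 − 53.425 − 88.000 = 10 a, giving a = 2.6483 m/s².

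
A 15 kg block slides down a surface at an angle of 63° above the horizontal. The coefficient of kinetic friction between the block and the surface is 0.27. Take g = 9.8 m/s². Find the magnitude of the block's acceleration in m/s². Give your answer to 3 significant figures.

Resolving the weight along the incline: the component pulling the block down the slope is mg sin 63° = 15 × 9.8 × 0.8910 = 130.977 N, and the normal force is N = mg cos 63° = 15 × 9.8 × 0.4540 = 66.738 N.
Kinetic friction acts up the slope with magnitude f = μN = 0.27 × 66.738 = 18.019 N.
Net force along the incline is 130.977 − 18.019 = 112.958 N, so a = 112.958 / 15 = 7.5305 m/s².

7.53 m/s²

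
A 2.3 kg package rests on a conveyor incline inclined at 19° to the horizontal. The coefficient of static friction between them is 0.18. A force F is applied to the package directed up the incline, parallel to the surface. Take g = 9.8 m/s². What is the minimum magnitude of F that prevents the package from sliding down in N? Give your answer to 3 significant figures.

The normal force is N = mg cos 19° = 21.312 N. With F at its minimum the package is on the verge of sliding down, so static friction is at its maximum μ_s N = 0.18 × 21.312 = 3.836 N and acts up the slope.
Equilibrium along the incline: F + μ_s N = mg sin 19°, so F = 7.338 − 3.836 = 3.502 N.

3.50 N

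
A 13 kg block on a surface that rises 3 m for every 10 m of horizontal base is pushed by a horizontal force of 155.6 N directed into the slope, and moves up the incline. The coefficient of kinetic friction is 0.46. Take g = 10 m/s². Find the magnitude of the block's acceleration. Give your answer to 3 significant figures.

2.60 m/s²

The horizontal push has components F cos 16.70° = 155.6 × 0.9578 = 149.034 N up the incline and F sin 16.70° = 155.6 × 0.2873 = 44.704 N pressing into the surface.
The normal force is therefore N = mg cos 16.70° + F sin 16.70° = 124.514 + 44.704 = 169.218 N, and kinetic friction down the slope is μN = 0.46 × 169.218 = 77.840 N.
Along the incline: F cos 16.70° − mg sin 16.70° − μN = ma, so 149.034 − 37.349 − 77.840 = 13 a, giving a = 2.6035 m/s².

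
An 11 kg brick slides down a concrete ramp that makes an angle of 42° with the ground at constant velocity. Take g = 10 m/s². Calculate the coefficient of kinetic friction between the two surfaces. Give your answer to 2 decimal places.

0.90

At constant velocity the net force along the incline is zero: mg sin 42° = μ mg cos 42°.
So μ = tan 42° = 0.6691 / 0.7431 = 0.9004.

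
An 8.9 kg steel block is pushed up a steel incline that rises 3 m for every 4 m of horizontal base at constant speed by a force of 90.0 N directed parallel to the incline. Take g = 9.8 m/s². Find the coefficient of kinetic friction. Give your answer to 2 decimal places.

0.54

At constant speed ΣF = 0 along the incline. The applied 90.0 N acts up the slope; the weight component mg sin 36.87° = 52.332 N and kinetic friction μN both act down the slope.
So 90.0 = 52.332 + μ × 69.776, giving μ = (90.0 − 52.332) / 69.776 = 0.5398.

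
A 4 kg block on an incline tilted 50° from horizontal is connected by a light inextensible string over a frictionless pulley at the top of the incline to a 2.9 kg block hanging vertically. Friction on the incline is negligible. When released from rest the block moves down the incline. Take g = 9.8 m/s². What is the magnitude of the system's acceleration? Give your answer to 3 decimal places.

For the block on the incline: the weight component along the slope is m₁g sin 50° = 4 × 9.8 × 0.7660 = 30.027 N and the normal force is N = m₁g cos 50° = 25.197 N.
Newton's second law for the block (down-slope positive): 30.027 − T = 4 a. For the hanging block (upward positive): T − 2.9 × 9.8 = 2.9 a.
Adding the two equations eliminates T: 1.607 = 6.9 a, so a = 0.2329 m/s².

0.233 m/s²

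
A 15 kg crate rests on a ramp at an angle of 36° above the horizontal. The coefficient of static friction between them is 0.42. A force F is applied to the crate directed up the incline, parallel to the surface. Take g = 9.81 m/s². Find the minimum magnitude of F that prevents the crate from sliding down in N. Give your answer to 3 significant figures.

36.5 N

The normal force is N = mg cos 36° = 119.047 N. With F at its minimum the crate is on the verge of sliding down, so static friction is at its maximum μ_s N = 0.42 × 119.047 = 50.000 N and acts up the slope.
Equilibrium along the incline: F + μ_s N = mg sin 36°, so F = 86.493 − 50.000 = 36.493 N.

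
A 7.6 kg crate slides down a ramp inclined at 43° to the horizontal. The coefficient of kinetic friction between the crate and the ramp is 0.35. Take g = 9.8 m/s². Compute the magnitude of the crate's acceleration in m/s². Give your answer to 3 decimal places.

4.175 m/s²

Resolving the weight along the incline: the component pulling the crate down the slope is mg sin 43° = 7.6 × 9.8 × 0.6820 = 50.795 N, and the normal force is N = mg cos 43° = 7.6 × 9.8 × 0.7314 = 54.475 N.
Kinetic friction acts up the slope with magnitude f = μN = 0.35 × 54.475 = 19.066 N.
Net force along the incline is 50.795 − 19.066 = 31.729 N, so a = 31.729 / 7.6 = 4.1749 m/s².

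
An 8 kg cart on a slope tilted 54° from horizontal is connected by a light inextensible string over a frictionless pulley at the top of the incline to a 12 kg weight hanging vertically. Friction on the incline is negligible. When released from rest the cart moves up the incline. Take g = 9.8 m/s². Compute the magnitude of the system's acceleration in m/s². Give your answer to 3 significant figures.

For the cart on the incline: the weight component along the slope is m₁g sin 54° = 8 × 9.8 × 0.8090 = 63.426 N and the normal force is N = m₁g cos 54° = 46.082 N.
Newton's second law for the cart (up-slope positive): T − 63.426 = 8 a. For the hanging weight (downward positive): 12 × 9.8 − T = 12 a.
Adding the two equations eliminates T: 54.174 = 20 a, so a = 2.7087 m/s².

2.71 m/s²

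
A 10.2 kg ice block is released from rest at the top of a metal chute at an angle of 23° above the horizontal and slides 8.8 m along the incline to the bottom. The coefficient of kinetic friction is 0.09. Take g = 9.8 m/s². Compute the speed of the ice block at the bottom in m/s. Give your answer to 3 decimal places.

7.287 m/s

The weight component along the incline is mg sin 23° = 39.057 N and the normal force is N = mg cos 23° = 92.014 N.
Friction up the slope is f = μN = 0.09 × 92.014 = 8.281 N, so the net downslope force is 39.057 − 8.281 = 30.776 N and a = 30.776 / 10.2 = 3.0173 m/s².
Starting from rest over a distance of 8.8 m, v² = 2aL = 2 × 3.0173 × 8.8 = 53.1045, so v = 7.2873 m/s.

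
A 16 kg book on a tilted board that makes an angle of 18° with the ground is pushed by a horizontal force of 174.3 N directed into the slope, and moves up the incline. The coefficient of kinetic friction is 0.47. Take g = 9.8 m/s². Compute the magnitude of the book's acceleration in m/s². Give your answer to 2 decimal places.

1.37 m/s²

The horizontal push has components F cos 18° = 174.3 × 0.9511 = 165.777 N up the incline and F sin 18° = 174.3 × 0.3090 = 53.859 N pressing into the surface.
The normal force is therefore N = mg cos 18° + F sin 18° = 149.132 + 53.859 = 202.991 N, and kinetic friction down the slope is μN = 0.47 × 202.991 = 95.406 N.
Along the incline: F cos 18° − mg sin 18° − μN = ma, so 165.777 − 48.451 − 95.406 = 16 a, giving a = 1.3700 m/s².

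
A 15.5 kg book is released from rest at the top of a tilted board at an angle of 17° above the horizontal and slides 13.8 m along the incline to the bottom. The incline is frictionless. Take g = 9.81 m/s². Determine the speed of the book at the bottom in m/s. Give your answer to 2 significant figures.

8.9 m/s

The weight component along the incline is mg sin 17° = 44.457 N and the normal force is N = mg cos 17° = 145.411 N.
With no friction, a = g sin 17° = 2.8682 m/s².
Starting from rest over a distance of 13.8 m, v² = 2aL = 2 × 2.8682 × 13.8 = 79.1623, so v = 8.8973 m/s.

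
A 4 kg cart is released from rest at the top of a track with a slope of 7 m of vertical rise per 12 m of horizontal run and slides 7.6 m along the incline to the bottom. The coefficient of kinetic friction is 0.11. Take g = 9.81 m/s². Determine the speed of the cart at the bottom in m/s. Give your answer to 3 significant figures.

The weight component along the incline is mg sin 30.26° = 19.772 N and the normal force is N = mg cos 30.26° = 33.895 N.
Friction up the slope is f = μN = 0.11 × 33.895 = 3.728 N, so the net downslope force is 19.772 − 3.728 = 16.044 N and a = 16.044 / 4 = 4.0110 m/s².
Starting from rest over a distance of 7.6 m, v² = 2aL = 2 × 4.0110 × 7.6 = 60.9672, so v = 7.8081 m/s.

7.81 m/s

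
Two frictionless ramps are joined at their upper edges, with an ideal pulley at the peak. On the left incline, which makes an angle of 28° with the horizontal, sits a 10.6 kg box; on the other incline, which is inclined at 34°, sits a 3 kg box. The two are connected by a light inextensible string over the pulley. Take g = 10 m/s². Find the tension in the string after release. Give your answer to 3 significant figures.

Resolve each weight along its own incline: the 10.6 kg mass has component 10.6 × 10 × sin 28° = 49.764 N down its slope, and the 3 kg mass has 3 × 10 × sin 34° = 16.776 N down its slope.
The 10.6 kg side's 49.764 N exceeds the other side's 16.776 N, so that mass slides down and the 3 kg mass slides up. Taking that direction as positive, Newton's second law for the whole system gives 49.764 − 16.776 = (10.6 + 3) a, so a = 32.988 / 13.6 = 2.4256 m/s².
For the 3 kg mass (up-slope positive): T − 16.776 = 3 × 2.4256, so T = 24.053 N.

24.1 N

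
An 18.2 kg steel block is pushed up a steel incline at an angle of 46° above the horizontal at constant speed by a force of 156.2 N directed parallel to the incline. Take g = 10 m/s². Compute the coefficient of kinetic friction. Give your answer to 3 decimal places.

At constant speed ΣF = 0 along the incline. The applied 156.2 N acts up the slope; the weight component mg sin 46° = 130.920 N and kinetic friction μN both act down the slope.
So 156.2 = 130.920 + μ × 126.428, giving μ = (156.2 − 130.920) / 126.428 = 0.2000.

0.200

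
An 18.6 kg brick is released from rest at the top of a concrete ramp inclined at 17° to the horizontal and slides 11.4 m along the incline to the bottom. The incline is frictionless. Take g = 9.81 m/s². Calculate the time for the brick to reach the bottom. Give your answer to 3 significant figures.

The weight component along the incline is mg sin 17° = 53.348 N and the normal force is N = mg cos 17° = 174.493 N.
With no friction, a = g sin 17° = 2.8682 m/s².
Starting from rest, L = ½at², so t = √(2L/a) = √(2 × 11.4 / 2.8682) = 2.8194 s.

2.82 s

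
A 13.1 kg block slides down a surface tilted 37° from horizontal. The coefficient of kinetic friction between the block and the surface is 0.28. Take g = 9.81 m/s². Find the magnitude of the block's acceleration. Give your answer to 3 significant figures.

Resolving the weight along the incline: the component pulling the block down the slope is mg sin 37° = 13.1 × 9.81 × 0.6018 = 77.338 N, and the normal force is N = mg cos 37° = 13.1 × 9.81 × 0.7986 = 102.629 N.
Kinetic friction acts up the slope with magnitude f = μN = 0.28 × 102.629 = 28.736 N.
Net force along the incline is 77.338 − 28.736 = 48.602 N, so a = 48.602 / 13.1 = 3.7101 m/s².

3.71 m/s²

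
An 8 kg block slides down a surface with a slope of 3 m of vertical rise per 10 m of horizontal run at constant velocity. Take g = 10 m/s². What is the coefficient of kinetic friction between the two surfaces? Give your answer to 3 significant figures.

At constant velocity the net force along the incline is zero: mg sin 16.70° = μ mg cos 16.70°.
So μ = tan 16.70° = 0.2873 / 0.9578 = 0.3000.

0.300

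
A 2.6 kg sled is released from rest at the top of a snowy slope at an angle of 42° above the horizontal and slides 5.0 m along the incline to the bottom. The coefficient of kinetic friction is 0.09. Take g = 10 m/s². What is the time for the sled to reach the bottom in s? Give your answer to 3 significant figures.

The weight component along the incline is mg sin 42° = 17.397 N and the normal force is N = mg cos 42° = 19.322 N.
Friction up the slope is f = μN = 0.09 × 19.322 = 1.739 N, so the net downslope force is 17.397 − 1.739 = 15.658 N and a = 15.658 / 2.6 = 6.0223 m/s².
Starting from rest, L = ½at², so t = √(2L/a) = √(2 × 5.0 / 6.0223) = 1.2886 s.

1.29 s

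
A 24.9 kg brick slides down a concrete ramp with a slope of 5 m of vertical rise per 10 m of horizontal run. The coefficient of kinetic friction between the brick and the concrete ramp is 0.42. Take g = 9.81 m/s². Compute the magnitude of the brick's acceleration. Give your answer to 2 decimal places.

Resolving the weight along the incline: the component pulling the brick down the slope is mg sin 26.57° = 24.9 × 9.81 × 0.4472 = 109.237 N, and the normal force is N = mg cos 26.57° = 24.9 × 9.81 × 0.8944 = 218.474 N.
Kinetic friction acts up the slope with magnitude f = μN = 0.42 × 218.474 = 91.759 N.
Net force along the incline is 109.237 − 91.759 = 17.478 N, so a = 17.478 / 24.9 = 0.7019 m/s².

0.70 m/s²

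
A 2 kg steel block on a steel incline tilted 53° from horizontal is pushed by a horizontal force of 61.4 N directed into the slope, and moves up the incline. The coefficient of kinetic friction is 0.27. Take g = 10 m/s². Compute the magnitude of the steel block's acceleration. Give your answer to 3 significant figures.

The horizontal push has components F cos 53° = 61.4 × 0.6018 = 36.951 N up the incline and F sin 53° = 61.4 × 0.7986 = 49.034 N pressing into the surface.
The normal force is therefore N = mg cos 53° + F sin 53° = 12.036 + 49.034 = 61.070 N, and kinetic friction down the slope is μN = 0.27 × 61.070 = 16.489 N.
Along the incline: F cos 53° − mg sin 53° − μN = ma, so 36.951 − 15.972 − 16.489 = 2 a, giving a = 2.2450 m/s².

2.24 m/s²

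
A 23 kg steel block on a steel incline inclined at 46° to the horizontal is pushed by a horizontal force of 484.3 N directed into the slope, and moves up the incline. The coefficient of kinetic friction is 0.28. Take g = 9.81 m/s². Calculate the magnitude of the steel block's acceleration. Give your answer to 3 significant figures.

1.42 m/s²

The horizontal push has components F cos 46° = 484.3 × 0.6947 = 336.443 N up the incline and F sin 46° = 484.3 × 0.7193 = 348.357 N pressing into the surface.
The normal force is therefore N = mg cos 46° + F sin 46° = 156.745 + 348.357 = 505.102 N, and kinetic friction down the slope is μN = 0.28 × 505.102 = 141.429 N.
Along the incline: F cos 46° − mg sin 46° − μN = ma, so 336.443 − 162.296 − 141.429 = 23 a, giving a = 1.4225 m/s².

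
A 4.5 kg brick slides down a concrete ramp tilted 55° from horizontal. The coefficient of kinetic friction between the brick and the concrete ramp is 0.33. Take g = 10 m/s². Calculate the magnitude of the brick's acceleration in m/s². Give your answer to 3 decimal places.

6.299 m/s²

Resolving the weight along the incline: the component pulling the brick down the slope is mg sin 55° = 4.5 × 10 × 0.8192 = 36.864 N, and the normal force is N = mg cos 55° = 4.5 × 10 × 0.5736 = 25.812 N.
Kinetic friction acts up the slope with magnitude f = μN = 0.33 × 25.812 = 8.518 N.
Net force along the incline is 36.864 − 8.518 = 28.346 N, so a = 28.346 / 4.5 = 6.2991 m/s².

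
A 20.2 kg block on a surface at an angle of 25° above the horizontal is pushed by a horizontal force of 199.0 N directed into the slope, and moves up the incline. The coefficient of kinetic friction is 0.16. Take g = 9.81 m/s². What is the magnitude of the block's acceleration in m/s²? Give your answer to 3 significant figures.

2.69 m/s²

The horizontal push has components F cos 25° = 199.0 × 0.9063 = 180.354 N up the incline and F sin 25° = 199.0 × 0.4226 = 84.097 N pressing into the surface.
The normal force is therefore N = mg cos 25° + F sin 25° = 179.594 + 84.097 = 263.691 N, and kinetic friction down the slope is μN = 0.16 × 263.691 = 42.191 N.
Along the incline: F cos 25° − mg sin 25° − μN = ma, so 180.354 − 83.743 − 42.191 = 20.2 a, giving a = 2.6941 m/s².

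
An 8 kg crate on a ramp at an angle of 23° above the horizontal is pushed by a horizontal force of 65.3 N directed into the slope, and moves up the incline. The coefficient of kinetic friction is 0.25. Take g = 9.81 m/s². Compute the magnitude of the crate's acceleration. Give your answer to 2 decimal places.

0.63 m/s²

The horizontal push has components F cos 23° = 65.3 × 0.9205 = 60.109 N up the incline and F sin 23° = 65.3 × 0.3907 = 25.513 N pressing into the surface.
The normal force is therefore N = mg cos 23° + F sin 23° = 72.241 + 25.513 = 97.754 N, and kinetic friction down the slope is μN = 0.25 × 97.754 = 24.439 N.
Along the incline: F cos 23° − mg sin 23° − μN = ma, so 60.109 − 30.662 − 24.439 = 8 a, giving a = 0.6260 m/s².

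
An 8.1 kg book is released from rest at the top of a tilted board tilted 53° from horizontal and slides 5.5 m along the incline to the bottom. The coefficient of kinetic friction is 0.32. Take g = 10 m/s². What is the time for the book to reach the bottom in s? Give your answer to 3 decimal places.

The weight component along the incline is mg sin 53° = 64.689 N and the normal force is N = mg cos 53° = 48.747 N.
Friction up the slope is f = μN = 0.32 × 48.747 = 15.599 N, so the net downslope force is 64.689 − 15.599 = 49.090 N and a = 49.090 / 8.1 = 6.0605 m/s².
Starting from rest, L = ½at², so t = √(2L/a) = √(2 × 5.5 / 6.0605) = 1.3472 s.

1.347 s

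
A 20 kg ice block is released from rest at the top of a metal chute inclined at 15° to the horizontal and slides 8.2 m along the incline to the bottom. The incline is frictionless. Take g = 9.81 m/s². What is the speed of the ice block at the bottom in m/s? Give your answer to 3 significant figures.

The weight component along the incline is mg sin 15° = 50.780 N and the normal force is N = mg cos 15° = 189.515 N.
With no friction, a = g sin 15° = 2.5390 m/s².
Starting from rest over a distance of 8.2 m, v² = 2aL = 2 × 2.5390 × 8.2 = 41.6396, so v = 6.4529 m/s.

6.45 m/s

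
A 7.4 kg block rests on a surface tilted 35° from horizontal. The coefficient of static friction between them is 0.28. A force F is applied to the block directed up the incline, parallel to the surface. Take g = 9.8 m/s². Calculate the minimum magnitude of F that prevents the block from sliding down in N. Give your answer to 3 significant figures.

25.0 N

The normal force is N = mg cos 35° = 59.405 N. With F at its minimum the block is on the verge of sliding down, so static friction is at its maximum μ_s N = 0.28 × 59.405 = 16.633 N and acts up the slope.
Equilibrium along the incline: F + μ_s N = mg sin 35°, so F = 41.596 − 16.633 = 24.963 N.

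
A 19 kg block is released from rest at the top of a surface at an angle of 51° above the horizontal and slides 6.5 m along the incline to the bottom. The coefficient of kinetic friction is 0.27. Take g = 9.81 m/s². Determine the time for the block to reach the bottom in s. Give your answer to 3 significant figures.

1.48 s

The weight component along the incline is mg sin 51° = 144.852 N and the normal force is N = mg cos 51° = 117.299 N.
Friction up the slope is f = μN = 0.27 × 117.299 = 31.671 N, so the net downslope force is 144.852 − 31.671 = 113.181 N and a = 113.181 / 19 = 5.9569 m/s².
Starting from rest, L = ½at², so t = √(2L/a) = √(2 × 6.5 / 5.9569) = 1.4773 s.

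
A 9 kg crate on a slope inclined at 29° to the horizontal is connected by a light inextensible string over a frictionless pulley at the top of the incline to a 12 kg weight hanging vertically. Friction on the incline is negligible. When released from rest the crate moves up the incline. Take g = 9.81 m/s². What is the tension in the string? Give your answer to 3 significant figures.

74.9 N

For the crate on the incline: the weight component along the slope is m₁g sin 29° = 9 × 9.81 × 0.4848 = 42.803 N and the normal force is N = m₁g cos 29° = 77.220 N.
Newton's second law for the crate (up-slope positive): T − 42.803 = 9 a. For the hanging weight (downward positive): 12 × 9.81 − T = 12 a.
Adding the two equations eliminates T: 74.917 = 21 a, so a = 3.5675 m/s².
Then from the hanging weight's equation, T = 12 × (9.81 − 3.5675) = 74.910 N.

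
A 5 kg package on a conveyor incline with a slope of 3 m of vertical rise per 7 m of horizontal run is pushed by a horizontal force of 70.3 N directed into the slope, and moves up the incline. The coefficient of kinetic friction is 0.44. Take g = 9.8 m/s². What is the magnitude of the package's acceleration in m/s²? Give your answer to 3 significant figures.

The horizontal push has components F cos 23.20° = 70.3 × 0.9191 = 64.613 N up the incline and F sin 23.20° = 70.3 × 0.3939 = 27.691 N pressing into the surface.
The normal force is therefore N = mg cos 23.20° + F sin 23.20° = 45.036 + 27.691 = 72.727 N, and kinetic friction down the slope is μN = 0.44 × 72.727 = 32.000 N.
Along the incline: F cos 23.20° − mg sin 23.20° − μN = ma, so 64.613 − 19.301 − 32.000 = 5 a, giving a = 2.6624 m/s².

2.66 m/s²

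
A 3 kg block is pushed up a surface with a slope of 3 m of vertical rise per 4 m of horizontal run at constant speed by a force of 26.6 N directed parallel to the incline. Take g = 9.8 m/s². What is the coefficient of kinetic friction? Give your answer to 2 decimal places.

At constant speed ΣF = 0 along the incline. The applied 26.6 N acts up the slope; the weight component mg sin 36.87° = 17.640 N and kinetic friction μN both act down the slope.
So 26.6 = 17.640 + μ × 23.520, giving μ = (26.6 − 17.640) / 23.520 = 0.3810.

0.38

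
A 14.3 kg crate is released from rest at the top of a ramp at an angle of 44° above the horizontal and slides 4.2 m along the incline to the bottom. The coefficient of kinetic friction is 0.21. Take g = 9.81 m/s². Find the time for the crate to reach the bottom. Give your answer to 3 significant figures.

The weight component along the incline is mg sin 44° = 97.449 N and the normal force is N = mg cos 44° = 100.911 N.
Friction up the slope is f = μN = 0.21 × 100.911 = 21.191 N, so the net downslope force is 97.449 − 21.191 = 76.258 N and a = 76.258 / 14.3 = 5.3327 m/s².
Starting from rest, L = ½at², so t = √(2L/a) = √(2 × 4.2 / 5.3327) = 1.2551 s.

1.26 s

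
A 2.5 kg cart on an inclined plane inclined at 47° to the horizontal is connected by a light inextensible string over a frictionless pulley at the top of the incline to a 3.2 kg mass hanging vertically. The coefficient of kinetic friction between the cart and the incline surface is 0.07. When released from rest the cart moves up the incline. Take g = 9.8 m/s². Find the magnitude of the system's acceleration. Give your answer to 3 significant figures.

For the cart on the incline: the weight component along the slope is m₁g sin 47° = 2.5 × 9.8 × 0.7314 = 17.919 N and the normal force is N = m₁g cos 47° = 16.709 N.
Kinetic friction opposes the cart's motion up the incline: f = μN = 0.07 × 16.709 = 1.170 N acting down the slope.
Newton's second law for the cart (up-slope positive): T − 17.919 − 1.170 = 2.5 a. For the hanging mass (downward positive): 3.2 × 9.8 − T = 3.2 a.
Adding the two equations eliminates T: 12.271 = 5.7 a, so a = 2.1528 m/s².

2.15 m/s²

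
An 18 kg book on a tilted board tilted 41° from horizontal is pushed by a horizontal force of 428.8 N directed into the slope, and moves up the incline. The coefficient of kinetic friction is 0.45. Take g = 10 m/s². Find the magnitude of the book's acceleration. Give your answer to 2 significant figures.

The horizontal push has components F cos 41° = 428.8 × 0.7547 = 323.615 N up the incline and F sin 41° = 428.8 × 0.6561 = 281.336 N pressing into the surface.
The normal force is therefore N = mg cos 41° + F sin 41° = 135.846 + 281.336 = 417.182 N, and kinetic friction down the slope is μN = 0.45 × 417.182 = 187.732 N.
Along the incline: F cos 41° − mg sin 41° − μN = ma, so 323.615 − 118.098 − 187.732 = 18 a, giving a = 0.9881 m/s².

0.99 m/s²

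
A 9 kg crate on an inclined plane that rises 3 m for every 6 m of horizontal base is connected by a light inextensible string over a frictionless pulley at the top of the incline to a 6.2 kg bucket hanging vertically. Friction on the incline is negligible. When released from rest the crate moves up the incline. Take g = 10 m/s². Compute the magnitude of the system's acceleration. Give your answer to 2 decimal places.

1.43 m/s²

For the crate on the incline: the weight component along the slope is m₁g sin 26.57° = 9 × 10 × 0.4472 = 40.248 N and the normal force is N = m₁g cos 26.57° = 80.498 N.
Newton's second law for the crate (up-slope positive): T − 40.248 = 9 a. For the hanging bucket (downward positive): 6.2 × 10 − T = 6.2 a.
Adding the two equations eliminates T: 21.752 = 15.2 a, so a = 1.4311 m/s².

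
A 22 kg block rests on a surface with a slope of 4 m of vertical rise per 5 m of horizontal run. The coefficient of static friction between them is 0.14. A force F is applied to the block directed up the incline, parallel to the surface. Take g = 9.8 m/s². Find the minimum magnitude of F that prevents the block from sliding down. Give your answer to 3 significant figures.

The normal force is N = mg cos 38.66° = 168.355 N. With F at its minimum the block is on the verge of sliding down, so static friction is at its maximum μ_s N = 0.14 × 168.355 = 23.570 N and acts up the slope.
Equilibrium along the incline: F + μ_s N = mg sin 38.66°, so F = 134.684 − 23.570 = 111.114 N.

111 N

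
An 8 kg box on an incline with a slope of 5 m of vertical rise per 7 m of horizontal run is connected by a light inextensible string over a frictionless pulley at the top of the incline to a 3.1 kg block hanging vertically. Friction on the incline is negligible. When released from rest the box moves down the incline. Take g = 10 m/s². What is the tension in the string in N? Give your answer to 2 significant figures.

For the box on the incline: the weight component along the slope is m₁g sin 35.54° = 8 × 10 × 0.5812 = 46.496 N and the normal force is N = m₁g cos 35.54° = 65.099 N.
Newton's second law for the box (down-slope positive): 46.496 − T = 8 a. For the hanging block (upward positive): T − 3.1 × 10 = 3.1 a.
Adding the two equations eliminates T: 15.496 = 11.1 a, so a = 1.3960 m/s².
Then from the hanging block's equation, T = 3.1 × (10 + 1.3960) = 35.328 N.

35 N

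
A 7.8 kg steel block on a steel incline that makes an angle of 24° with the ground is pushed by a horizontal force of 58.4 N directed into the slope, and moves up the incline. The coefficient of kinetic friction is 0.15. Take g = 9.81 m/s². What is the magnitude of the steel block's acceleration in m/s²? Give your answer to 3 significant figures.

1.05 m/s²

The horizontal push has components F cos 24° = 58.4 × 0.9135 = 53.348 N up the incline and F sin 24° = 58.4 × 0.4067 = 23.751 N pressing into the surface.
The normal force is therefore N = mg cos 24° + F sin 24° = 69.899 + 23.751 = 93.650 N, and kinetic friction down the slope is μN = 0.15 × 93.650 = 14.048 N.
Along the incline: F cos 24° − mg sin 24° − μN = ma, so 53.348 − 31.120 − 14.048 = 7.8 a, giving a = 1.0487 m/s².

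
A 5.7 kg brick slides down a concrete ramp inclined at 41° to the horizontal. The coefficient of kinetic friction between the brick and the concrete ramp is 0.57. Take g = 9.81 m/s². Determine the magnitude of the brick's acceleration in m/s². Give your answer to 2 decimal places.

Resolving the weight along the incline: the component pulling the brick down the slope is mg sin 41° = 5.7 × 9.81 × 0.6561 = 36.687 N, and the normal force is N = mg cos 41° = 5.7 × 9.81 × 0.7547 = 42.201 N.
Kinetic friction acts up the slope with magnitude f = μN = 0.57 × 42.201 = 24.055 N.
Net force along the incline is 36.687 − 24.055 = 12.632 N, so a = 12.632 / 5.7 = 2.2161 m/s².

2.22 m/s²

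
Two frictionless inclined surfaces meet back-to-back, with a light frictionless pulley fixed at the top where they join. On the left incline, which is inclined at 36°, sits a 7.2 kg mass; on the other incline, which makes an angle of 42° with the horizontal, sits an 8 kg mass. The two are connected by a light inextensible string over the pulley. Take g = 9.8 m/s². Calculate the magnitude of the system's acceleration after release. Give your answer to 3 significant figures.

0.723 m/s²

Resolve each weight along its own incline: the 7.2 kg mass has component 7.2 × 9.8 × sin 36° = 41.474 N down its slope, and the 8 kg mass has 8 × 9.8 × sin 42° = 52.460 N down its slope.
The 8 kg side's 52.460 N exceeds the other side's 41.474 N, so that mass slides down and the 7.2 kg mass slides up. Taking that direction as positive, Newton's second law for the whole system gives 52.460 − 41.474 = (7.2 + 8) a, so a = 10.986 / 15.2 = 0.7228 m/s².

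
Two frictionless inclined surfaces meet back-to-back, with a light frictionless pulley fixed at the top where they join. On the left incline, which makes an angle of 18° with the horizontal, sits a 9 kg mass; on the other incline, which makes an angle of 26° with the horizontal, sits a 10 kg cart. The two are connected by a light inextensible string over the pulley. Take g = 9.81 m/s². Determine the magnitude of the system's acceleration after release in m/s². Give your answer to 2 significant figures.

Resolve each weight along its own incline: the 9 kg mass has component 9 × 9.81 × sin 18° = 27.283 N down its slope, and the 10 kg mass has 10 × 9.81 × sin 26° = 43.004 N down its slope.
The 10 kg side's 43.004 N exceeds the other side's 27.283 N, so that mass slides down and the 9 kg mass slides up. Taking that direction as positive, Newton's second law for the whole system gives 43.004 − 27.283 = (9 + 10) a, so a = 15.721 / 19 = 0.8274 m/s².

0.83 m/s²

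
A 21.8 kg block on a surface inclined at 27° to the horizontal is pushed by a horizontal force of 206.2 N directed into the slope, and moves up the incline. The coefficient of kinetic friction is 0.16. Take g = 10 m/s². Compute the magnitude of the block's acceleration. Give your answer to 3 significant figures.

1.78 m/s²

The horizontal push has components F cos 27° = 206.2 × 0.8910 = 183.724 N up the incline and F sin 27° = 206.2 × 0.4540 = 93.615 N pressing into the surface.
The normal force is therefore N = mg cos 27° + F sin 27° = 194.238 + 93.615 = 287.853 N, and kinetic friction down the slope is μN = 0.16 × 287.853 = 46.056 N.
Along the incline: F cos 27° − mg sin 27° − μN = ma, so 183.724 − 98.972 − 46.056 = 21.8 a, giving a = 1.7750 m/s².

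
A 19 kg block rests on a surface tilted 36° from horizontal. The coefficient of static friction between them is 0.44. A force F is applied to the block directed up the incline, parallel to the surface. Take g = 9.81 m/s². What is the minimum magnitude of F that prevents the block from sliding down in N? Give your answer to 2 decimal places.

The normal force is N = mg cos 36° = 150.793 N. With F at its minimum the block is on the verge of sliding down, so static friction is at its maximum μ_s N = 0.44 × 150.793 = 66.349 N and acts up the slope.
Equilibrium along the incline: F + μ_s N = mg sin 36°, so F = 109.557 − 66.349 = 43.208 N.

43.21 N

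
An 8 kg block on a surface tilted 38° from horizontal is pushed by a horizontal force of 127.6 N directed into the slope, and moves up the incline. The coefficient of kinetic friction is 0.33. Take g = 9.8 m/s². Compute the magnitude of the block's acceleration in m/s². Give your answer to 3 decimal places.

The horizontal push has components F cos 38° = 127.6 × 0.7880 = 100.549 N up the incline and F sin 38° = 127.6 × 0.6157 = 78.563 N pressing into the surface.
The normal force is therefore N = mg cos 38° + F sin 38° = 61.779 + 78.563 = 140.342 N, and kinetic friction down the slope is μN = 0.33 × 140.342 = 46.313 N.
Along the incline: F cos 38° − mg sin 38° − μN = ma, so 100.549 − 48.271 − 46.313 = 8 a, giving a = 0.7456 m/s².

0.746 m/s²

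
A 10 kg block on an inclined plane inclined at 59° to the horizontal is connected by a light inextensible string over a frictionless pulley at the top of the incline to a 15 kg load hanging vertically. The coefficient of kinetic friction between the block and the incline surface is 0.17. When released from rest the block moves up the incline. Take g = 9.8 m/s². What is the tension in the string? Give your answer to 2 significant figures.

For the block on the incline: the weight component along the slope is m₁g sin 59° = 10 × 9.8 × 0.8572 = 84.006 N and the normal force is N = m₁g cos 59° = 50.474 N.
Kinetic friction opposes the block's motion up the incline: f = μN = 0.17 × 50.474 = 8.581 N acting down the slope.
Newton's second law for the block (up-slope positive): T − 84.006 − 8.581 = 10 a. For the hanging load (downward positive): 15 × 9.8 − T = 15 a.
Adding the two equations eliminates T: 54.413 = 25 a, so a = 2.1765 m/s².
Then from the hanging load's equation, T = 15 × (9.8 − 2.1765) = 114.353 N.

110 N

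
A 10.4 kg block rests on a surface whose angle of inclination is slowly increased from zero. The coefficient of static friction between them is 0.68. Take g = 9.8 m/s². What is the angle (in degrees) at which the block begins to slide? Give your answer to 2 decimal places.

At the threshold of sliding, static friction is at its maximum μ_s N and exactly balances the weight component along the incline: mg sin θ = μ_s mg cos θ.
Hence tan θ = μ_s = 0.68, so θ = arctan(0.68) = 34.2157°.

34.22°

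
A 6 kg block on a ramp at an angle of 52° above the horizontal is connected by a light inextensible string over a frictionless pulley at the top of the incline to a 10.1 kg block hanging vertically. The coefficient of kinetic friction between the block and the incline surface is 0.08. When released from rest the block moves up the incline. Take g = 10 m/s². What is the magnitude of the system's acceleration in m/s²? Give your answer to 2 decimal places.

For the block on the incline: the weight component along the slope is m₁g sin 52° = 6 × 10 × 0.7880 = 47.280 N and the normal force is N = m₁g cos 52° = 36.940 N.
Kinetic friction opposes the block's motion up the incline: f = μN = 0.08 × 36.940 = 2.955 N acting down the slope.
Newton's second law for the block (up-slope positive): T − 47.280 − 2.955 = 6 a. For the hanging block (downward positive): 10.1 × 10 − T = 10.1 a.
Adding the two equations eliminates T: 50.765 = 16.1 a, so a = 3.1531 m/s².

3.15 m/s²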